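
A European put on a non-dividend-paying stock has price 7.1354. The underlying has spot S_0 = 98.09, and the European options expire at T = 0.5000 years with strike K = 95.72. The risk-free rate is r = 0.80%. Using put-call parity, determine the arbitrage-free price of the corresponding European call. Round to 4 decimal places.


Put-call parity: C - P = S_0 * exp(-qT) - K * exp(-rT).
S_0 * exp(-qT) = 98.0900 * 1.00000000 = 98.09000000
K * exp(-rT) = 95.7200 * 0.99600799 = 95.33788474
C = P + S*exp(-qT) - K*exp(-rT)
C = 7.1354 + 98.09000000 - 95.33788474 = 9.8875

Answer: Call price = 9.8875


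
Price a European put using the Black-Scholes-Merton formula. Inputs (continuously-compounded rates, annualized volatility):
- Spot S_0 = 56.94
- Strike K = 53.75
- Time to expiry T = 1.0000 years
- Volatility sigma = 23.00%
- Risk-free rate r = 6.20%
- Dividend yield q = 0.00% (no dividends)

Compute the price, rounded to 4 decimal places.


Answer: Price = 2.3558

Derivation:
d1 = (ln(S/K) + (r - q + 0.5*sigma^2) * T) / (sigma * sqrt(T)) = 0.63523659
d2 = d1 - sigma * sqrt(T) = 0.40523659
exp(-rT) = 0.93988289; exp(-qT) = 1.00000000
P = K * exp(-rT) * N(-d2) - S_0 * exp(-qT) * N(-d1)
N(-d1) = 0.26263706; N(-d2) = 0.34265181
P = 53.7500 * 0.93988289 * 0.34265181 - 56.9400 * 1.00000000 * 0.26263706 = 2.3558


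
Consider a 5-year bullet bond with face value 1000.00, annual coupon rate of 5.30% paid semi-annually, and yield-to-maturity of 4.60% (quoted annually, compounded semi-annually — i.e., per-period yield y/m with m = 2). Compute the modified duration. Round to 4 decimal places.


Coupon per period c = face * coupon_rate / m = 26.500000
Periods per year m = 2; per-period yield y/m = 0.023000
Number of cashflows N = 10
Cashflows (t years, CF_t, discount factor 1/(1+y/m)^(m*t), PV):
  t = 0.5000: CF_t = 26.500000, DF = 0.977517, PV = 25.904203
  t = 1.0000: CF_t = 26.500000, DF = 0.955540, PV = 25.321802
  t = 1.5000: CF_t = 26.500000, DF = 0.934056, PV = 24.752495
  t = 2.0000: CF_t = 26.500000, DF = 0.913056, PV = 24.195987
  t = 2.5000: CF_t = 26.500000, DF = 0.892528, PV = 23.651991
  t = 3.0000: CF_t = 26.500000, DF = 0.872461, PV = 23.120226
  t = 3.5000: CF_t = 26.500000, DF = 0.852846, PV = 22.600416
  t = 4.0000: CF_t = 26.500000, DF = 0.833671, PV = 22.092293
  t = 4.5000: CF_t = 26.500000, DF = 0.814928, PV = 21.595595
  t = 5.0000: CF_t = 1026.500000, DF = 0.796606, PV = 817.716228
Price P = sum_t PV_t = 1030.951236
First compute Macaulay numerator sum_t t * PV_t:
  t * PV_t at t = 0.5000: 12.952102
  t * PV_t at t = 1.0000: 25.321802
  t * PV_t at t = 1.5000: 37.128742
  t * PV_t at t = 2.0000: 48.391974
  t * PV_t at t = 2.5000: 59.129978
  t * PV_t at t = 3.0000: 69.360677
  t * PV_t at t = 3.5000: 79.101457
  t * PV_t at t = 4.0000: 88.369174
  t * PV_t at t = 4.5000: 97.180177
  t * PV_t at t = 5.0000: 4088.581140
Macaulay duration D = 4605.517221 / 1030.951236 = 4.467250
Modified duration = D / (1 + y/m) = 4.467250 / (1 + 0.023000) = 4.366814

Answer: Modified duration = 4.3668


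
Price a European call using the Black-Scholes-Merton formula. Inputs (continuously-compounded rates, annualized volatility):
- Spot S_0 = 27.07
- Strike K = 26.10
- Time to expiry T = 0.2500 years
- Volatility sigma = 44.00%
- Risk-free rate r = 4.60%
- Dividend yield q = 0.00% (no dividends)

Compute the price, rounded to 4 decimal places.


d1 = (ln(S/K) + (r - q + 0.5*sigma^2) * T) / (sigma * sqrt(T)) = 0.32813995
d2 = d1 - sigma * sqrt(T) = 0.10813995
exp(-rT) = 0.98856587; exp(-qT) = 1.00000000
C = S_0 * exp(-qT) * N(d1) - K * exp(-rT) * N(d2)
N(d1) = 0.62859708; N(d2) = 0.54305766
C = 27.0700 * 1.00000000 * 0.62859708 - 26.1000 * 0.98856587 * 0.54305766 = 3.0044

Answer: Price = 3.0044


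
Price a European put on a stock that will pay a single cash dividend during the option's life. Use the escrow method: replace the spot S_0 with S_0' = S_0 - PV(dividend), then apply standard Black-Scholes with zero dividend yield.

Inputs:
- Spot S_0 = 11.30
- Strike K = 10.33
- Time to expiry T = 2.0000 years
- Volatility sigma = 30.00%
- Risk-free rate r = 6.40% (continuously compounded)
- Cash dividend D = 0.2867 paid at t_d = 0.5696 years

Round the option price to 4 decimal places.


PV(D) = D * exp(-r * t_d) = 0.2867 * 0.96420206 = 0.27643673
S_0' = S_0 - PV(D) = 11.3000 - 0.27643673 = 11.02356327
d1 = (ln(S_0'/K) + (r + sigma^2/2)*T) / (sigma*sqrt(T)) = 0.66699689
d2 = d1 - sigma*sqrt(T) = 0.24273282
exp(-rT) = 0.87985338
N(-d1) = 0.25238706; N(-d2) = 0.40410619
P = K * exp(-rT) * N(-d2) - S_0' * N(-d1) = 10.3300 * 0.87985338 * 0.40410619 - 11.02356327 * 0.25238706 = 0.8907

Answer: Price = 0.8907


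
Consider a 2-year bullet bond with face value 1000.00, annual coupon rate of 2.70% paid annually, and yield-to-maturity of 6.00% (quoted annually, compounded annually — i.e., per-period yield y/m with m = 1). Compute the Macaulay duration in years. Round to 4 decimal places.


Coupon per period c = face * coupon_rate / m = 27.000000
Periods per year m = 1; per-period yield y/m = 0.060000
Number of cashflows N = 2
Cashflows (t years, CF_t, discount factor 1/(1+y/m)^(m*t), PV):
  t = 1.0000: CF_t = 27.000000, DF = 0.943396, PV = 25.471698
  t = 2.0000: CF_t = 1027.000000, DF = 0.889996, PV = 914.026344
Price P = sum_t PV_t = 939.498042
Macaulay numerator sum_t t * PV_t:
  t * PV_t at t = 1.0000: 25.471698
  t * PV_t at t = 2.0000: 1828.052688
Macaulay duration D = (sum_t t * PV_t) / P = 1853.524386 / 939.498042 = 1.972888

Answer: Macaulay duration = 1.9729 years


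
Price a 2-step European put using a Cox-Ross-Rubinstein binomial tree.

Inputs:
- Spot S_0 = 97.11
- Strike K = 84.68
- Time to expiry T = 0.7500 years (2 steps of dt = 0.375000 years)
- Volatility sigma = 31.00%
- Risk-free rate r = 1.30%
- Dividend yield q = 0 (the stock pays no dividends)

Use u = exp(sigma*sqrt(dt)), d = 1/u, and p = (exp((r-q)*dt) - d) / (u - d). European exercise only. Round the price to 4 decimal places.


Answer: Price = V(0,0) = 5.1632

Derivation:
dt = T/N = 0.375000
u = exp(sigma*sqrt(dt)) = 1.209051; d = 1/u = 0.827095
p = (exp((r-q)*dt) - d) / (u - d) = 0.465478
Discount per step: exp(-r*dt) = 0.995137
Stock lattice S(k, i) with i counting down-moves:
  k=0: S(0,0) = 97.1100
  k=1: S(1,0) = 117.4109; S(1,1) = 80.3192
  k=2: S(2,0) = 141.9557; S(2,1) = 97.1100; S(2,2) = 66.4316
Terminal payoffs V(N, i) = max(K - S_T, 0):
  V(2,0) = 0.000000; V(2,1) = 0.000000; V(2,2) = 18.248360
Backward induction: V(k, i) = exp(-r*dt) * [p * V(k+1, i) + (1-p) * V(k+1, i+1)].
  V(1,0) = exp(-r*dt) * [p*0.000000 + (1-p)*0.000000] = 0.000000
  V(1,1) = exp(-r*dt) * [p*0.000000 + (1-p)*18.248360] = 9.706722
  V(0,0) = exp(-r*dt) * [p*0.000000 + (1-p)*9.706722] = 5.163228


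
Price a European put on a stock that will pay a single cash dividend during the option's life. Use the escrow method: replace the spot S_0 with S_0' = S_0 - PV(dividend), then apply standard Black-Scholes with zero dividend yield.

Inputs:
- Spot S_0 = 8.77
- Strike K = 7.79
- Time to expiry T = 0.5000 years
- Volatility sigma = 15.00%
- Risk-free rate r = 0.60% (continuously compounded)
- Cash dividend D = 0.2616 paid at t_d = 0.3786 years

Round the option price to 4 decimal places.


Answer: Price = 0.0929

Derivation:
PV(D) = D * exp(-r * t_d) = 0.2616 * 0.99773098 = 0.26100642
S_0' = S_0 - PV(D) = 8.7700 - 0.26100642 = 8.50899358
d1 = (ln(S_0'/K) + (r + sigma^2/2)*T) / (sigma*sqrt(T)) = 0.91365561
d2 = d1 - sigma*sqrt(T) = 0.80758960
exp(-rT) = 0.99700450
N(-d1) = 0.18044892; N(-d2) = 0.20966344
P = K * exp(-rT) * N(-d2) - S_0' * N(-d1) = 7.7900 * 0.99700450 * 0.20966344 - 8.50899358 * 0.18044892 = 0.0929


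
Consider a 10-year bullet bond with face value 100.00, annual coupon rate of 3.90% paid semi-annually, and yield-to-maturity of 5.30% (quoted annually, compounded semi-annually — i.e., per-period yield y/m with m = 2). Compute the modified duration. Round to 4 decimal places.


Answer: Modified duration = 8.0461

Derivation:
Coupon per period c = face * coupon_rate / m = 1.950000
Periods per year m = 2; per-period yield y/m = 0.026500
Number of cashflows N = 20
Cashflows (t years, CF_t, discount factor 1/(1+y/m)^(m*t), PV):
  t = 0.5000: CF_t = 1.950000, DF = 0.974184, PV = 1.899659
  t = 1.0000: CF_t = 1.950000, DF = 0.949035, PV = 1.850618
  t = 1.5000: CF_t = 1.950000, DF = 0.924535, PV = 1.802842
  t = 2.0000: CF_t = 1.950000, DF = 0.900667, PV = 1.756300
  t = 2.5000: CF_t = 1.950000, DF = 0.877415, PV = 1.710960
  t = 3.0000: CF_t = 1.950000, DF = 0.854764, PV = 1.666790
  t = 3.5000: CF_t = 1.950000, DF = 0.832698, PV = 1.623760
  t = 4.0000: CF_t = 1.950000, DF = 0.811201, PV = 1.581842
  t = 4.5000: CF_t = 1.950000, DF = 0.790259, PV = 1.541005
  t = 5.0000: CF_t = 1.950000, DF = 0.769858, PV = 1.501223
  t = 5.5000: CF_t = 1.950000, DF = 0.749983, PV = 1.462467
  t = 6.0000: CF_t = 1.950000, DF = 0.730622, PV = 1.424712
  t = 6.5000: CF_t = 1.950000, DF = 0.711760, PV = 1.387932
  t = 7.0000: CF_t = 1.950000, DF = 0.693385, PV = 1.352101
  t = 7.5000: CF_t = 1.950000, DF = 0.675485, PV = 1.317196
  t = 8.0000: CF_t = 1.950000, DF = 0.658047, PV = 1.283191
  t = 8.5000: CF_t = 1.950000, DF = 0.641059, PV = 1.250064
  t = 9.0000: CF_t = 1.950000, DF = 0.624509, PV = 1.217793
  t = 9.5000: CF_t = 1.950000, DF = 0.608387, PV = 1.186355
  t = 10.0000: CF_t = 101.950000, DF = 0.592681, PV = 60.423817
Price P = sum_t PV_t = 89.240627
First compute Macaulay numerator sum_t t * PV_t:
  t * PV_t at t = 0.5000: 0.949830
  t * PV_t at t = 1.0000: 1.850618
  t * PV_t at t = 1.5000: 2.704264
  t * PV_t at t = 2.0000: 3.512601
  t * PV_t at t = 2.5000: 4.277400
  t * PV_t at t = 3.0000: 5.000370
  t * PV_t at t = 3.5000: 5.683161
  t * PV_t at t = 4.0000: 6.327366
  t * PV_t at t = 4.5000: 6.934522
  t * PV_t at t = 5.0000: 7.506113
  t * PV_t at t = 5.5000: 8.043569
  t * PV_t at t = 6.0000: 8.548274
  t * PV_t at t = 6.5000: 9.021559
  t * PV_t at t = 7.0000: 9.464710
  t * PV_t at t = 7.5000: 9.878968
  t * PV_t at t = 8.0000: 10.265529
  t * PV_t at t = 8.5000: 10.625548
  t * PV_t at t = 9.0000: 10.960136
  t * PV_t at t = 9.5000: 11.270368
  t * PV_t at t = 10.0000: 604.238169
Macaulay duration D = 737.063073 / 89.240627 = 8.259277
Modified duration = D / (1 + y/m) = 8.259277 / (1 + 0.026500) = 8.046057


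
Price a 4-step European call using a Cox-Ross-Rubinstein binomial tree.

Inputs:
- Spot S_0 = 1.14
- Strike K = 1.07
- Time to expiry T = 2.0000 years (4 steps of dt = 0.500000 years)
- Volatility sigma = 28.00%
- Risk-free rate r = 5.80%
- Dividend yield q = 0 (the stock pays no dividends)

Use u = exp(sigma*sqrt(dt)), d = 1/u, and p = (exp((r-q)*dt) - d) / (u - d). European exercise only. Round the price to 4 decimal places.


Answer: Price = V(0,0) = 0.2732

Derivation:
dt = T/N = 0.500000
u = exp(sigma*sqrt(dt)) = 1.218950; d = 1/u = 0.820378
p = (exp((r-q)*dt) - d) / (u - d) = 0.524489
Discount per step: exp(-r*dt) = 0.971416
Stock lattice S(k, i) with i counting down-moves:
  k=0: S(0,0) = 1.1400
  k=1: S(1,0) = 1.3896; S(1,1) = 0.9352
  k=2: S(2,0) = 1.6939; S(2,1) = 1.1400; S(2,2) = 0.7672
  k=3: S(3,0) = 2.0647; S(3,1) = 1.3896; S(3,2) = 0.9352; S(3,3) = 0.6294
  k=4: S(4,0) = 2.5168; S(4,1) = 1.6939; S(4,2) = 1.1400; S(4,3) = 0.7672; S(4,4) = 0.5164
Terminal payoffs V(N, i) = max(S_T - K, 0):
  V(4,0) = 1.446799; V(4,1) = 0.623857; V(4,2) = 0.070000; V(4,3) = 0.000000; V(4,4) = 0.000000
Backward induction: V(k, i) = exp(-r*dt) * [p * V(k+1, i) + (1-p) * V(k+1, i+1)].
  V(3,0) = exp(-r*dt) * [p*1.446799 + (1-p)*0.623857] = 1.025311
  V(3,1) = exp(-r*dt) * [p*0.623857 + (1-p)*0.070000] = 0.350187
  V(3,2) = exp(-r*dt) * [p*0.070000 + (1-p)*0.000000] = 0.035665
  V(3,3) = exp(-r*dt) * [p*0.000000 + (1-p)*0.000000] = 0.000000
  V(2,0) = exp(-r*dt) * [p*1.025311 + (1-p)*0.350187] = 0.684151
  V(2,1) = exp(-r*dt) * [p*0.350187 + (1-p)*0.035665] = 0.194894
  V(2,2) = exp(-r*dt) * [p*0.035665 + (1-p)*0.000000] = 0.018171
  V(1,0) = exp(-r*dt) * [p*0.684151 + (1-p)*0.194894] = 0.438598
  V(1,1) = exp(-r*dt) * [p*0.194894 + (1-p)*0.018171] = 0.107691
  V(0,0) = exp(-r*dt) * [p*0.438598 + (1-p)*0.107691] = 0.273209


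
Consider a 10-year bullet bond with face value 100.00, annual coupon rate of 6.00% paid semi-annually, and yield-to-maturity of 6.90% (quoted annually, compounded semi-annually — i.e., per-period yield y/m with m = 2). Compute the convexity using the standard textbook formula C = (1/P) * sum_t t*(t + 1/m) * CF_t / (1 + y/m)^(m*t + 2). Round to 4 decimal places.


Answer: Convexity = 67.0924

Derivation:
Coupon per period c = face * coupon_rate / m = 3.000000
Periods per year m = 2; per-period yield y/m = 0.034500
Number of cashflows N = 20
Cashflows (t years, CF_t, discount factor 1/(1+y/m)^(m*t), PV):
  t = 0.5000: CF_t = 3.000000, DF = 0.966651, PV = 2.899952
  t = 1.0000: CF_t = 3.000000, DF = 0.934413, PV = 2.803240
  t = 1.5000: CF_t = 3.000000, DF = 0.903251, PV = 2.709753
  t = 2.0000: CF_t = 3.000000, DF = 0.873128, PV = 2.619385
  t = 2.5000: CF_t = 3.000000, DF = 0.844010, PV = 2.532030
  t = 3.0000: CF_t = 3.000000, DF = 0.815863, PV = 2.447588
  t = 3.5000: CF_t = 3.000000, DF = 0.788654, PV = 2.365962
  t = 4.0000: CF_t = 3.000000, DF = 0.762353, PV = 2.287059
  t = 4.5000: CF_t = 3.000000, DF = 0.736929, PV = 2.210786
  t = 5.0000: CF_t = 3.000000, DF = 0.712353, PV = 2.137058
  t = 5.5000: CF_t = 3.000000, DF = 0.688596, PV = 2.065788
  t = 6.0000: CF_t = 3.000000, DF = 0.665632, PV = 1.996895
  t = 6.5000: CF_t = 3.000000, DF = 0.643433, PV = 1.930300
  t = 7.0000: CF_t = 3.000000, DF = 0.621975, PV = 1.865926
  t = 7.5000: CF_t = 3.000000, DF = 0.601233, PV = 1.803698
  t = 8.0000: CF_t = 3.000000, DF = 0.581182, PV = 1.743546
  t = 8.5000: CF_t = 3.000000, DF = 0.561800, PV = 1.685399
  t = 9.0000: CF_t = 3.000000, DF = 0.543064, PV = 1.629192
  t = 9.5000: CF_t = 3.000000, DF = 0.524953, PV = 1.574860
  t = 10.0000: CF_t = 103.000000, DF = 0.507446, PV = 52.266970
Price P = sum_t PV_t = 93.575387
Convexity numerator sum_t t*(t + 1/m) * CF_t / (1+y/m)^(m*t + 2):
  t = 0.5000: term = 1.354877
  t = 1.0000: term = 3.929077
  t = 1.5000: term = 7.596089
  t = 2.0000: term = 12.237939
  t = 2.5000: term = 17.744716
  t = 3.0000: term = 24.014115
  t = 3.5000: term = 30.951011
  t = 4.0000: term = 38.467044
  t = 4.5000: term = 46.480236
  t = 5.0000: term = 54.914623
  t = 5.5000: term = 63.699901
  t = 6.0000: term = 72.771099
  t = 6.5000: term = 82.068260
  t = 7.0000: term = 91.536149
  t = 7.5000: term = 101.123965
  t = 8.0000: term = 110.785075
  t = 8.5000: term = 120.476761
  t = 9.0000: term = 130.159979
  t = 9.5000: term = 139.799129
  t = 10.0000: term = 5128.089942
Convexity = (1/P) * sum = 6278.199988 / 93.575387 = 67.092429


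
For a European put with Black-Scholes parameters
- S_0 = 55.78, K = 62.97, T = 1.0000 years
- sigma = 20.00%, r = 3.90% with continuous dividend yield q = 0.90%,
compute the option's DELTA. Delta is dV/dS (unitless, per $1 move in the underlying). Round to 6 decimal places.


d1 = -0.3562152015; d2 = -0.5562152015
phi(d1) = 0.3744177344; exp(-qT) = 0.9910403788; exp(-rT) = 0.9617507091
N(-d1) = 0.6391602958
Delta = -exp(-qT) * N(-d1) = -0.9910403788 * 0.6391602958 = -0.633434

Answer: Delta = -0.633434


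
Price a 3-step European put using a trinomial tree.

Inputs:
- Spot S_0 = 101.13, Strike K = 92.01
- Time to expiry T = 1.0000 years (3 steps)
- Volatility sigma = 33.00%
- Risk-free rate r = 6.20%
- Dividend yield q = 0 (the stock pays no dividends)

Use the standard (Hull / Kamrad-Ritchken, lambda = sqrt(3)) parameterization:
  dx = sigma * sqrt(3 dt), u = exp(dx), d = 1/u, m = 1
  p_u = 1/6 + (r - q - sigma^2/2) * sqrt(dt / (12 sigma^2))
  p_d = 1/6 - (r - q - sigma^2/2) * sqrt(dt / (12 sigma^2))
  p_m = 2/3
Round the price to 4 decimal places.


Answer: Price = V(0,0) = 6.3882

Derivation:
dt = T/N = 0.333333; dx = sigma*sqrt(3*dt) = 0.330000
u = exp(dx) = 1.390968; d = 1/u = 0.718924
p_u = 0.170480, p_m = 0.666667, p_d = 0.162854
Discount per step: exp(-r*dt) = 0.979545
Stock lattice S(k, j) with j the centered position index:
  k=0: S(0,+0) = 101.1300
  k=1: S(1,-1) = 72.7048; S(1,+0) = 101.1300; S(1,+1) = 140.6686
  k=2: S(2,-2) = 52.2692; S(2,-1) = 72.7048; S(2,+0) = 101.1300; S(2,+1) = 140.6686; S(2,+2) = 195.6655
  k=3: S(3,-3) = 37.5776; S(3,-2) = 52.2692; S(3,-1) = 72.7048; S(3,+0) = 101.1300; S(3,+1) = 140.6686; S(3,+2) = 195.6655; S(3,+3) = 272.1645
Terminal payoffs V(N, j) = max(K - S_T, 0):
  V(3,-3) = 54.432449; V(3,-2) = 39.740825; V(3,-1) = 19.305243; V(3,+0) = 0.000000; V(3,+1) = 0.000000; V(3,+2) = 0.000000; V(3,+3) = 0.000000
Backward induction: V(k, j) = exp(-r*dt) * [p_u * V(k+1, j+1) + p_m * V(k+1, j) + p_d * V(k+1, j-1)]
  V(2,-2) = exp(-r*dt) * [p_u*19.305243 + p_m*39.740825 + p_d*54.432449] = 37.858994
  V(2,-1) = exp(-r*dt) * [p_u*0.000000 + p_m*19.305243 + p_d*39.740825] = 18.946461
  V(2,+0) = exp(-r*dt) * [p_u*0.000000 + p_m*0.000000 + p_d*19.305243] = 3.079619
  V(2,+1) = exp(-r*dt) * [p_u*0.000000 + p_m*0.000000 + p_d*0.000000] = 0.000000
  V(2,+2) = exp(-r*dt) * [p_u*0.000000 + p_m*0.000000 + p_d*0.000000] = 0.000000
  V(1,-1) = exp(-r*dt) * [p_u*3.079619 + p_m*18.946461 + p_d*37.858994] = 18.926246
  V(1,+0) = exp(-r*dt) * [p_u*0.000000 + p_m*3.079619 + p_d*18.946461] = 5.033470
  V(1,+1) = exp(-r*dt) * [p_u*0.000000 + p_m*0.000000 + p_d*3.079619] = 0.491268
  V(0,+0) = exp(-r*dt) * [p_u*0.491268 + p_m*5.033470 + p_d*18.926246] = 6.388208


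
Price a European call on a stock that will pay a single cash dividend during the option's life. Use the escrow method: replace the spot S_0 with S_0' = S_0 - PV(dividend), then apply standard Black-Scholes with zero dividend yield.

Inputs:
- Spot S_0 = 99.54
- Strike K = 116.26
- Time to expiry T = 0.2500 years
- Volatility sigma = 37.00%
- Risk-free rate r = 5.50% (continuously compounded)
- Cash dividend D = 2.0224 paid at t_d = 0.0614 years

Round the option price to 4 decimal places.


Answer: Price = 2.0491

Derivation:
PV(D) = D * exp(-r * t_d) = 2.0224 * 0.99662870 = 2.01558187
S_0' = S_0 - PV(D) = 99.5400 - 2.01558187 = 97.52441813
d1 = (ln(S_0'/K) + (r + sigma^2/2)*T) / (sigma*sqrt(T)) = -0.78304742
d2 = d1 - sigma*sqrt(T) = -0.96804742
exp(-rT) = 0.98634410
N(d1) = 0.21679963; N(d2) = 0.16651034
C = S_0' * N(d1) - K * exp(-rT) * N(d2) = 97.52441813 * 0.21679963 - 116.2600 * 0.98634410 * 0.16651034 = 2.0491


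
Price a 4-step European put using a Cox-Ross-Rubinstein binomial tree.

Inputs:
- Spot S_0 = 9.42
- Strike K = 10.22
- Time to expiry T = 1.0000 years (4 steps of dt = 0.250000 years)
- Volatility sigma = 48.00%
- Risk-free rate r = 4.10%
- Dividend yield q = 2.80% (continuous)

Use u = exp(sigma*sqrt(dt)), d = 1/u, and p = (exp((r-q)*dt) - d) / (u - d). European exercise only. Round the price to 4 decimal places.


dt = T/N = 0.250000
u = exp(sigma*sqrt(dt)) = 1.271249; d = 1/u = 0.786628
p = (exp((r-q)*dt) - d) / (u - d) = 0.447004
Discount per step: exp(-r*dt) = 0.989802
Stock lattice S(k, i) with i counting down-moves:
  k=0: S(0,0) = 9.4200
  k=1: S(1,0) = 11.9752; S(1,1) = 7.4100
  k=2: S(2,0) = 15.2234; S(2,1) = 9.4200; S(2,2) = 5.8289
  k=3: S(3,0) = 19.3528; S(3,1) = 11.9752; S(3,2) = 7.4100; S(3,3) = 4.5852
  k=4: S(4,0) = 24.6022; S(4,1) = 15.2234; S(4,2) = 9.4200; S(4,3) = 5.8289; S(4,4) = 3.6069
Terminal payoffs V(N, i) = max(K - S_T, 0):
  V(4,0) = 0.000000; V(4,1) = 0.000000; V(4,2) = 0.800000; V(4,3) = 4.391060; V(4,4) = 6.613149
Backward induction: V(k, i) = exp(-r*dt) * [p * V(k+1, i) + (1-p) * V(k+1, i+1)].
  V(3,0) = exp(-r*dt) * [p*0.000000 + (1-p)*0.000000] = 0.000000
  V(3,1) = exp(-r*dt) * [p*0.000000 + (1-p)*0.800000] = 0.437886
  V(3,2) = exp(-r*dt) * [p*0.800000 + (1-p)*4.391060] = 2.757435
  V(3,3) = exp(-r*dt) * [p*4.391060 + (1-p)*6.613149] = 5.562558
  V(2,0) = exp(-r*dt) * [p*0.000000 + (1-p)*0.437886] = 0.239680
  V(2,1) = exp(-r*dt) * [p*0.437886 + (1-p)*2.757435] = 1.703042
  V(2,2) = exp(-r*dt) * [p*2.757435 + (1-p)*5.562558] = 4.264720
  V(1,0) = exp(-r*dt) * [p*0.239680 + (1-p)*1.703042] = 1.038218
  V(1,1) = exp(-r*dt) * [p*1.703042 + (1-p)*4.264720] = 3.087828
  V(0,0) = exp(-r*dt) * [p*1.038218 + (1-p)*3.087828] = 2.149499

Answer: Price = V(0,0) = 2.1495


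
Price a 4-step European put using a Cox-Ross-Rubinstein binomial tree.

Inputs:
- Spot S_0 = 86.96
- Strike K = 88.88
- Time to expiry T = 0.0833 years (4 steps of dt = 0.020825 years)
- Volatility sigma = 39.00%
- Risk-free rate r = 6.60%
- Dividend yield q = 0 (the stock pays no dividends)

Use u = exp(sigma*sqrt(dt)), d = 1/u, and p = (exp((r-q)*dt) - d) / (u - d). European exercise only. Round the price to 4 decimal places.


Answer: Price = V(0,0) = 4.7426

Derivation:
dt = T/N = 0.020825
u = exp(sigma*sqrt(dt)) = 1.057894; d = 1/u = 0.945274
p = (exp((r-q)*dt) - d) / (u - d) = 0.498146
Discount per step: exp(-r*dt) = 0.998626
Stock lattice S(k, i) with i counting down-moves:
  k=0: S(0,0) = 86.9600
  k=1: S(1,0) = 91.9945; S(1,1) = 82.2010
  k=2: S(2,0) = 97.3204; S(2,1) = 86.9600; S(2,2) = 77.7025
  k=3: S(3,0) = 102.9547; S(3,1) = 91.9945; S(3,2) = 82.2010; S(3,3) = 73.4502
  k=4: S(4,0) = 108.9152; S(4,1) = 97.3204; S(4,2) = 86.9600; S(4,3) = 77.7025; S(4,4) = 69.4305
Terminal payoffs V(N, i) = max(K - S_T, 0):
  V(4,0) = 0.000000; V(4,1) = 0.000000; V(4,2) = 1.920000; V(4,3) = 11.177498; V(4,4) = 19.449471
Backward induction: V(k, i) = exp(-r*dt) * [p * V(k+1, i) + (1-p) * V(k+1, i+1)].
  V(3,0) = exp(-r*dt) * [p*0.000000 + (1-p)*0.000000] = 0.000000
  V(3,1) = exp(-r*dt) * [p*0.000000 + (1-p)*1.920000] = 0.962236
  V(3,2) = exp(-r*dt) * [p*1.920000 + (1-p)*11.177498] = 6.556891
  V(3,3) = exp(-r*dt) * [p*11.177498 + (1-p)*19.449471] = 15.307764
  V(2,0) = exp(-r*dt) * [p*0.000000 + (1-p)*0.962236] = 0.482238
  V(2,1) = exp(-r*dt) * [p*0.962236 + (1-p)*6.556891] = 3.764756
  V(2,2) = exp(-r*dt) * [p*6.556891 + (1-p)*15.307764] = 10.933511
  V(1,0) = exp(-r*dt) * [p*0.482238 + (1-p)*3.764756] = 2.126657
  V(1,1) = exp(-r*dt) * [p*3.764756 + (1-p)*10.933511] = 7.352310
  V(0,0) = exp(-r*dt) * [p*2.126657 + (1-p)*7.352310] = 4.742647


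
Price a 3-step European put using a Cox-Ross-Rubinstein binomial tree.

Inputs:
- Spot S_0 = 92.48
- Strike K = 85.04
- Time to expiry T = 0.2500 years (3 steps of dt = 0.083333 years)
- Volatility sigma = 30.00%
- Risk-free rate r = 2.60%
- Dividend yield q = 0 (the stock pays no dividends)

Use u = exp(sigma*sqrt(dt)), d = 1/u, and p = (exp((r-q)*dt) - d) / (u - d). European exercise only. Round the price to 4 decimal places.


dt = T/N = 0.083333
u = exp(sigma*sqrt(dt)) = 1.090463; d = 1/u = 0.917042
p = (exp((r-q)*dt) - d) / (u - d) = 0.490870
Discount per step: exp(-r*dt) = 0.997836
Stock lattice S(k, i) with i counting down-moves:
  k=0: S(0,0) = 92.4800
  k=1: S(1,0) = 100.8460; S(1,1) = 84.8080
  k=2: S(2,0) = 109.9689; S(2,1) = 92.4800; S(2,2) = 77.7725
  k=3: S(3,0) = 119.9170; S(3,1) = 100.8460; S(3,2) = 84.8080; S(3,3) = 71.3206
Terminal payoffs V(N, i) = max(K - S_T, 0):
  V(3,0) = 0.000000; V(3,1) = 0.000000; V(3,2) = 0.232001; V(3,3) = 13.719430
Backward induction: V(k, i) = exp(-r*dt) * [p * V(k+1, i) + (1-p) * V(k+1, i+1)].
  V(2,0) = exp(-r*dt) * [p*0.000000 + (1-p)*0.000000] = 0.000000
  V(2,1) = exp(-r*dt) * [p*0.000000 + (1-p)*0.232001] = 0.117863
  V(2,2) = exp(-r*dt) * [p*0.232001 + (1-p)*13.719430] = 7.083491
  V(1,0) = exp(-r*dt) * [p*0.000000 + (1-p)*0.117863] = 0.059878
  V(1,1) = exp(-r*dt) * [p*0.117863 + (1-p)*7.083491] = 3.656342
  V(0,0) = exp(-r*dt) * [p*0.059878 + (1-p)*3.656342] = 1.886853

Answer: Price = V(0,0) = 1.8869


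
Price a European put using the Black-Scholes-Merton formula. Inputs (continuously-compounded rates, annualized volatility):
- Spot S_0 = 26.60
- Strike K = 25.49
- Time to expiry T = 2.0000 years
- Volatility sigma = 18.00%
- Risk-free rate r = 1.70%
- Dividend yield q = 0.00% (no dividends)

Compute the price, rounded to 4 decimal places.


Answer: Price = 1.7296

Derivation:
d1 = (ln(S/K) + (r - q + 0.5*sigma^2) * T) / (sigma * sqrt(T)) = 0.42829064
d2 = d1 - sigma * sqrt(T) = 0.17373220
exp(-rT) = 0.96657150; exp(-qT) = 1.00000000
P = K * exp(-rT) * N(-d2) - S_0 * exp(-qT) * N(-d1)
N(-d1) = 0.33421977; N(-d2) = 0.43103797
P = 25.4900 * 0.96657150 * 0.43103797 - 26.6000 * 1.00000000 * 0.33421977 = 1.7296


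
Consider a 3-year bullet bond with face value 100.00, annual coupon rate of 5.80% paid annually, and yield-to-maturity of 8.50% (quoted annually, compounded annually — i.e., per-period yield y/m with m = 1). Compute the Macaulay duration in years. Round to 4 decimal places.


Coupon per period c = face * coupon_rate / m = 5.800000
Periods per year m = 1; per-period yield y/m = 0.085000
Number of cashflows N = 3
Cashflows (t years, CF_t, discount factor 1/(1+y/m)^(m*t), PV):
  t = 1.0000: CF_t = 5.800000, DF = 0.921659, PV = 5.345622
  t = 2.0000: CF_t = 5.800000, DF = 0.849455, PV = 4.926841
  t = 3.0000: CF_t = 105.800000, DF = 0.782908, PV = 82.831677
Price P = sum_t PV_t = 93.104140
Macaulay numerator sum_t t * PV_t:
  t * PV_t at t = 1.0000: 5.345622
  t * PV_t at t = 2.0000: 9.853681
  t * PV_t at t = 3.0000: 248.495030
Macaulay duration D = (sum_t t * PV_t) / P = 263.694334 / 93.104140 = 2.832251

Answer: Macaulay duration = 2.8323 years


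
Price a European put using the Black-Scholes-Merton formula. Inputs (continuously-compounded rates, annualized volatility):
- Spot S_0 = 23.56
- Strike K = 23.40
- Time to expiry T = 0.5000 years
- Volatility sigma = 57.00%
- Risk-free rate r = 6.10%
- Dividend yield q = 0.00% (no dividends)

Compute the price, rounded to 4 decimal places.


d1 = (ln(S/K) + (r - q + 0.5*sigma^2) * T) / (sigma * sqrt(T)) = 0.29410515
d2 = d1 - sigma * sqrt(T) = -0.10894571
exp(-rT) = 0.96996043; exp(-qT) = 1.00000000
P = K * exp(-rT) * N(-d2) - S_0 * exp(-qT) * N(-d1)
N(-d1) = 0.38433878; N(-d2) = 0.54337723
P = 23.4000 * 0.96996043 * 0.54337723 - 23.5600 * 1.00000000 * 0.38433878 = 3.2781

Answer: Price = 3.2781


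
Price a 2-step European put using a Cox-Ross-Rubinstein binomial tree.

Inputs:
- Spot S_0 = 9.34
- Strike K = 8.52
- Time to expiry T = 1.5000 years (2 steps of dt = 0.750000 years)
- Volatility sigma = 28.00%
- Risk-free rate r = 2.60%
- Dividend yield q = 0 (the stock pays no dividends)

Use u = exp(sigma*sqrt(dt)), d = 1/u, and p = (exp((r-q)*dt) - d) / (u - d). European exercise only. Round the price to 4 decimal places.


Answer: Price = V(0,0) = 0.7205

Derivation:
dt = T/N = 0.750000
u = exp(sigma*sqrt(dt)) = 1.274415; d = 1/u = 0.784674
p = (exp((r-q)*dt) - d) / (u - d) = 0.479881
Discount per step: exp(-r*dt) = 0.980689
Stock lattice S(k, i) with i counting down-moves:
  k=0: S(0,0) = 9.3400
  k=1: S(1,0) = 11.9030; S(1,1) = 7.3289
  k=2: S(2,0) = 15.1694; S(2,1) = 9.3400; S(2,2) = 5.7508
Terminal payoffs V(N, i) = max(K - S_T, 0):
  V(2,0) = 0.000000; V(2,1) = 0.000000; V(2,2) = 2.769240
Backward induction: V(k, i) = exp(-r*dt) * [p * V(k+1, i) + (1-p) * V(k+1, i+1)].
  V(1,0) = exp(-r*dt) * [p*0.000000 + (1-p)*0.000000] = 0.000000
  V(1,1) = exp(-r*dt) * [p*0.000000 + (1-p)*2.769240] = 1.412519
  V(0,0) = exp(-r*dt) * [p*0.000000 + (1-p)*1.412519] = 0.720490


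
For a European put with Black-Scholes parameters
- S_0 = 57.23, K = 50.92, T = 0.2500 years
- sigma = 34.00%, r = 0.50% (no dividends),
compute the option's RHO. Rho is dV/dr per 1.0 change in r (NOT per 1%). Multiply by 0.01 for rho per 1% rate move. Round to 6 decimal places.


Answer: Rho = -3.446563

Derivation:
d1 = 0.7795438984; d2 = 0.6095438984
phi(d1) = 0.2944097195; exp(-qT) = 1.0000000000; exp(-rT) = 0.9987507809
N(-d2) = 0.2710819923
Rho = -K*T*exp(-rT)*N(-d2) = -50.9200 * 0.2500 * 0.9987507809 * 0.2710819923 = -3.446563


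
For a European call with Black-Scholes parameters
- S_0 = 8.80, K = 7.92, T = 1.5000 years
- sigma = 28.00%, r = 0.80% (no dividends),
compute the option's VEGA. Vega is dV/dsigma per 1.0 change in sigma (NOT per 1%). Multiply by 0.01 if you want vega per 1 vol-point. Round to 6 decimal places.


Answer: Vega = 3.768227

Derivation:
d1 = 0.5136944955; d2 = 0.1707659315
phi(d1) = 0.3496300965; exp(-qT) = 1.0000000000; exp(-rT) = 0.9880717129
Vega = S * exp(-qT) * phi(d1) * sqrt(T) = 8.8000 * 1.0000000000 * 0.3496300965 * 1.2247448714 = 3.768227


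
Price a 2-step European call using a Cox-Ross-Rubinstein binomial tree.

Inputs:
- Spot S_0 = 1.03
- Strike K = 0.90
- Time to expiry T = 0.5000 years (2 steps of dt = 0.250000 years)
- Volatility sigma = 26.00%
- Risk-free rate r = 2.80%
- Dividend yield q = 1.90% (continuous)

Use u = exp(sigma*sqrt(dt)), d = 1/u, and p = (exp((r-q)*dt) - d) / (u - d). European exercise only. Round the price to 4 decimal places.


dt = T/N = 0.250000
u = exp(sigma*sqrt(dt)) = 1.138828; d = 1/u = 0.878095
p = (exp((r-q)*dt) - d) / (u - d) = 0.476185
Discount per step: exp(-r*dt) = 0.993024
Stock lattice S(k, i) with i counting down-moves:
  k=0: S(0,0) = 1.0300
  k=1: S(1,0) = 1.1730; S(1,1) = 0.9044
  k=2: S(2,0) = 1.3358; S(2,1) = 1.0300; S(2,2) = 0.7942
Terminal payoffs V(N, i) = max(S_T - K, 0):
  V(2,0) = 0.435838; V(2,1) = 0.130000; V(2,2) = 0.000000
Backward induction: V(k, i) = exp(-r*dt) * [p * V(k+1, i) + (1-p) * V(k+1, i+1)].
  V(1,0) = exp(-r*dt) * [p*0.435838 + (1-p)*0.130000] = 0.273713
  V(1,1) = exp(-r*dt) * [p*0.130000 + (1-p)*0.000000] = 0.061472
  V(0,0) = exp(-r*dt) * [p*0.273713 + (1-p)*0.061472] = 0.161404

Answer: Price = V(0,0) = 0.1614


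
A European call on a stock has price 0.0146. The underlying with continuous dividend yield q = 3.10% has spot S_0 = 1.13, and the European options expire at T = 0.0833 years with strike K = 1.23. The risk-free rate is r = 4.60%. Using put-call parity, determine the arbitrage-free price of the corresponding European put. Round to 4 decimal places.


Answer: Put price = 0.1128

Derivation:
Put-call parity: C - P = S_0 * exp(-qT) - K * exp(-rT).
S_0 * exp(-qT) = 1.1300 * 0.99742103 = 1.12708577
K * exp(-rT) = 1.2300 * 0.99617553 = 1.22529590
P = C - S*exp(-qT) + K*exp(-rT)
P = 0.0146 - 1.12708577 + 1.22529590 = 0.1128


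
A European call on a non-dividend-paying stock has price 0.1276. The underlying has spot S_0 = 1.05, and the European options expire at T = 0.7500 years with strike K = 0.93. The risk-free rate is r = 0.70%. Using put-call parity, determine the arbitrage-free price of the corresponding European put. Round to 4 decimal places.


Put-call parity: C - P = S_0 * exp(-qT) - K * exp(-rT).
S_0 * exp(-qT) = 1.0500 * 1.00000000 = 1.05000000
K * exp(-rT) = 0.9300 * 0.99476376 = 0.92513029
P = C - S*exp(-qT) + K*exp(-rT)
P = 0.1276 - 1.05000000 + 0.92513029 = 0.0027

Answer: Put price = 0.0027


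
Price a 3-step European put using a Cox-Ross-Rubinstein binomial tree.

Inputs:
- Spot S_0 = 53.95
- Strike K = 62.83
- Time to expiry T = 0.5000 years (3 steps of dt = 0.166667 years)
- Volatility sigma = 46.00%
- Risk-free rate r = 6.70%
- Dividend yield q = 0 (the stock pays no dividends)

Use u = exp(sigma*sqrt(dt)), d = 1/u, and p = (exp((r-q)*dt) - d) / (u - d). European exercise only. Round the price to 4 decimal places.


dt = T/N = 0.166667
u = exp(sigma*sqrt(dt)) = 1.206585; d = 1/u = 0.828785
p = (exp((r-q)*dt) - d) / (u - d) = 0.482912
Discount per step: exp(-r*dt) = 0.988895
Stock lattice S(k, i) with i counting down-moves:
  k=0: S(0,0) = 53.9500
  k=1: S(1,0) = 65.0953; S(1,1) = 44.7130
  k=2: S(2,0) = 78.5430; S(2,1) = 53.9500; S(2,2) = 37.0574
  k=3: S(3,0) = 94.7688; S(3,1) = 65.0953; S(3,2) = 44.7130; S(3,3) = 30.7127
Terminal payoffs V(N, i) = max(K - S_T, 0):
  V(3,0) = 0.000000; V(3,1) = 0.000000; V(3,2) = 18.117036; V(3,3) = 32.117337
Backward induction: V(k, i) = exp(-r*dt) * [p * V(k+1, i) + (1-p) * V(k+1, i+1)].
  V(2,0) = exp(-r*dt) * [p*0.000000 + (1-p)*0.000000] = 0.000000
  V(2,1) = exp(-r*dt) * [p*0.000000 + (1-p)*18.117036] = 9.264079
  V(2,2) = exp(-r*dt) * [p*18.117036 + (1-p)*32.117337] = 25.074857
  V(1,0) = exp(-r*dt) * [p*0.000000 + (1-p)*9.264079] = 4.737153
  V(1,1) = exp(-r*dt) * [p*9.264079 + (1-p)*25.074857] = 17.245988
  V(0,0) = exp(-r*dt) * [p*4.737153 + (1-p)*17.245988] = 11.080895

Answer: Price = V(0,0) = 11.0809


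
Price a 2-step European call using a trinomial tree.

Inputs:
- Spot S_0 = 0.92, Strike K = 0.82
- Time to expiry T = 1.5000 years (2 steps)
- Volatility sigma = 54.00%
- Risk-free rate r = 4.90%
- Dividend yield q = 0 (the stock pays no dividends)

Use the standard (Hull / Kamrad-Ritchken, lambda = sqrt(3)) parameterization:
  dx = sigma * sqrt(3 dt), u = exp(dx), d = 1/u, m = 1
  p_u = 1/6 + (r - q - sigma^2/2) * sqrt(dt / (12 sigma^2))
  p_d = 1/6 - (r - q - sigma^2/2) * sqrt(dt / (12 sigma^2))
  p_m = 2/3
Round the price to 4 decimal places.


Answer: Price = V(0,0) = 0.2873

Derivation:
dt = T/N = 0.750000; dx = sigma*sqrt(3*dt) = 0.810000
u = exp(dx) = 2.247908; d = 1/u = 0.444858
p_u = 0.121852, p_m = 0.666667, p_d = 0.211481
Discount per step: exp(-r*dt) = 0.963917
Stock lattice S(k, j) with j the centered position index:
  k=0: S(0,+0) = 0.9200
  k=1: S(1,-1) = 0.4093; S(1,+0) = 0.9200; S(1,+1) = 2.0681
  k=2: S(2,-2) = 0.1821; S(2,-1) = 0.4093; S(2,+0) = 0.9200; S(2,+1) = 2.0681; S(2,+2) = 4.6488
Terminal payoffs V(N, j) = max(S_T - K, 0):
  V(2,-2) = 0.000000; V(2,-1) = 0.000000; V(2,+0) = 0.100000; V(2,+1) = 1.248075; V(2,+2) = 3.828843
Backward induction: V(k, j) = exp(-r*dt) * [p_u * V(k+1, j+1) + p_m * V(k+1, j) + p_d * V(k+1, j-1)]
  V(1,-1) = exp(-r*dt) * [p_u*0.100000 + p_m*0.000000 + p_d*0.000000] = 0.011746
  V(1,+0) = exp(-r*dt) * [p_u*1.248075 + p_m*0.100000 + p_d*0.000000] = 0.210854
  V(1,+1) = exp(-r*dt) * [p_u*3.828843 + p_m*1.248075 + p_d*0.100000] = 1.272130
  V(0,+0) = exp(-r*dt) * [p_u*1.272130 + p_m*0.210854 + p_d*0.011746] = 0.287310


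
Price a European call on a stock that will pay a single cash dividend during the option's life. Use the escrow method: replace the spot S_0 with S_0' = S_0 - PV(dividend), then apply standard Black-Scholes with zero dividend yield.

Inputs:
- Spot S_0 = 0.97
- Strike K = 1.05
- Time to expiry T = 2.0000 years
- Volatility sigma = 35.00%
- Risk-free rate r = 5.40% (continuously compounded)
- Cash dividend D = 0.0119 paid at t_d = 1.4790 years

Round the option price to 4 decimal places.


Answer: Price = 0.1942

Derivation:
PV(D) = D * exp(-r * t_d) = 0.0119 * 0.92324005 = 0.01098656
S_0' = S_0 - PV(D) = 0.9700 - 0.01098656 = 0.95901344
d1 = (ln(S_0'/K) + (r + sigma^2/2)*T) / (sigma*sqrt(T)) = 0.28255916
d2 = d1 - sigma*sqrt(T) = -0.21241558
exp(-rT) = 0.89762760
N(d1) = 0.61124261; N(d2) = 0.41589141
C = S_0' * N(d1) - K * exp(-rT) * N(d2) = 0.95901344 * 0.61124261 - 1.0500 * 0.89762760 * 0.41589141 = 0.1942


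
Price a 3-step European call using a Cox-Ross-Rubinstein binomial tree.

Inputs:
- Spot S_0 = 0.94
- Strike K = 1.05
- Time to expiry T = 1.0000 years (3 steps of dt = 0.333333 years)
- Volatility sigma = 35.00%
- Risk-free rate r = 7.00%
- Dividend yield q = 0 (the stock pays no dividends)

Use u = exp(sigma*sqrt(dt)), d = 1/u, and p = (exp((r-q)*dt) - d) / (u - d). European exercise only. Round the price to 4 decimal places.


Answer: Price = V(0,0) = 0.1178

Derivation:
dt = T/N = 0.333333
u = exp(sigma*sqrt(dt)) = 1.223937; d = 1/u = 0.817036
p = (exp((r-q)*dt) - d) / (u - d) = 0.507671
Discount per step: exp(-r*dt) = 0.976937
Stock lattice S(k, i) with i counting down-moves:
  k=0: S(0,0) = 0.9400
  k=1: S(1,0) = 1.1505; S(1,1) = 0.7680
  k=2: S(2,0) = 1.4081; S(2,1) = 0.9400; S(2,2) = 0.6275
  k=3: S(3,0) = 1.7235; S(3,1) = 1.1505; S(3,2) = 0.7680; S(3,3) = 0.5127
Terminal payoffs V(N, i) = max(S_T - K, 0):
  V(3,0) = 0.673475; V(3,1) = 0.100501; V(3,2) = 0.000000; V(3,3) = 0.000000
Backward induction: V(k, i) = exp(-r*dt) * [p * V(k+1, i) + (1-p) * V(k+1, i+1)].
  V(2,0) = exp(-r*dt) * [p*0.673475 + (1-p)*0.100501] = 0.382357
  V(2,1) = exp(-r*dt) * [p*0.100501 + (1-p)*0.000000] = 0.049845
  V(2,2) = exp(-r*dt) * [p*0.000000 + (1-p)*0.000000] = 0.000000
  V(1,0) = exp(-r*dt) * [p*0.382357 + (1-p)*0.049845] = 0.213609
  V(1,1) = exp(-r*dt) * [p*0.049845 + (1-p)*0.000000] = 0.024721
  V(0,0) = exp(-r*dt) * [p*0.213609 + (1-p)*0.024721] = 0.117832


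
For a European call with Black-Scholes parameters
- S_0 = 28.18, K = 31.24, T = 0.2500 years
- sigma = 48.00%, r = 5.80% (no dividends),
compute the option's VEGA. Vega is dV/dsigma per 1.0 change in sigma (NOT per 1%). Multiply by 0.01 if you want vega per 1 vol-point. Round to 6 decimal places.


Answer: Vega = 5.449362

Derivation:
d1 = -0.2491117438; d2 = -0.4891117438
phi(d1) = 0.3867538389; exp(-qT) = 1.0000000000; exp(-rT) = 0.9856046187
Vega = S * exp(-qT) * phi(d1) * sqrt(T) = 28.1800 * 1.0000000000 * 0.3867538389 * 0.5000000000 = 5.449362


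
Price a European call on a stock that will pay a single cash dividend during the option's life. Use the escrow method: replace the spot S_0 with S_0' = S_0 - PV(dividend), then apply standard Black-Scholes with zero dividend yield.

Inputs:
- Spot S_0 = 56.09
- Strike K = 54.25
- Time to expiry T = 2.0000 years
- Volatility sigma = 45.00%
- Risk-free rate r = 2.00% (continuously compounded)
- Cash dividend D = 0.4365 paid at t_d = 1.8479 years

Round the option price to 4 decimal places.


Answer: Price = 15.2987

Derivation:
PV(D) = D * exp(-r * t_d) = 0.4365 * 0.96371661 = 0.42066230
S_0' = S_0 - PV(D) = 56.0900 - 0.42066230 = 55.66933770
d1 = (ln(S_0'/K) + (r + sigma^2/2)*T) / (sigma*sqrt(T)) = 0.42163444
d2 = d1 - sigma*sqrt(T) = -0.21476167
exp(-rT) = 0.96078944
N(d1) = 0.66335407; N(d2) = 0.41497657
C = S_0' * N(d1) - K * exp(-rT) * N(d2) = 55.66933770 * 0.66335407 - 54.2500 * 0.96078944 * 0.41497657 = 15.2987


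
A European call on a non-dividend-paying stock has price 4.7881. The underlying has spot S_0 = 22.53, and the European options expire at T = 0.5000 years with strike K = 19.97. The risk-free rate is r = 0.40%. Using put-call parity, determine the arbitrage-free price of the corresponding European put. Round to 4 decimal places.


Put-call parity: C - P = S_0 * exp(-qT) - K * exp(-rT).
S_0 * exp(-qT) = 22.5300 * 1.00000000 = 22.53000000
K * exp(-rT) = 19.9700 * 0.99800200 = 19.93009991
P = C - S*exp(-qT) + K*exp(-rT)
P = 4.7881 - 22.53000000 + 19.93009991 = 2.1882

Answer: Put price = 2.1882


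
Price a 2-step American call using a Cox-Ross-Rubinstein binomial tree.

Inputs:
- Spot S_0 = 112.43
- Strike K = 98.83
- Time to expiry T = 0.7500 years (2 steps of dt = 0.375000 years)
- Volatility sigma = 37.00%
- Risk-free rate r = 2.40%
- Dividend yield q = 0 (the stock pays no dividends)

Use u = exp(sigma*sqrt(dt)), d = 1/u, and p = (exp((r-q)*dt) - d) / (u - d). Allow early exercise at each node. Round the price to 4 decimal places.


dt = T/N = 0.375000
u = exp(sigma*sqrt(dt)) = 1.254300; d = 1/u = 0.797257
p = (exp((r-q)*dt) - d) / (u - d) = 0.463377
Discount per step: exp(-r*dt) = 0.991040
Stock lattice S(k, i) with i counting down-moves:
  k=0: S(0,0) = 112.4300
  k=1: S(1,0) = 141.0210; S(1,1) = 89.6356
  k=2: S(2,0) = 176.8826; S(2,1) = 112.4300; S(2,2) = 71.4627
Terminal payoffs V(N, i) = max(S_T - K, 0):
  V(2,0) = 78.052631; V(2,1) = 13.600000; V(2,2) = 0.000000
Backward induction: V(k, i) = exp(-r*dt) * [p * V(k+1, i) + (1-p) * V(k+1, i+1)]; then take max(V_cont, immediate exercise) for American.
  V(1,0) = exp(-r*dt) * [p*78.052631 + (1-p)*13.600000] = 43.076450; exercise = 42.190971; V(1,0) = max -> 43.076450
  V(1,1) = exp(-r*dt) * [p*13.600000 + (1-p)*0.000000] = 6.245469; exercise = 0.000000; V(1,1) = max -> 6.245469
  V(0,0) = exp(-r*dt) * [p*43.076450 + (1-p)*6.245469] = 23.103243; exercise = 13.600000; V(0,0) = max -> 23.103243

Answer: Price = V(0,0) = 23.1032


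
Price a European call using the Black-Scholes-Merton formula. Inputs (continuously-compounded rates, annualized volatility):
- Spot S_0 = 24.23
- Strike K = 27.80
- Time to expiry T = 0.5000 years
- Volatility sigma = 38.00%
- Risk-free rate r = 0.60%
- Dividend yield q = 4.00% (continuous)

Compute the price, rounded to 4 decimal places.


Answer: Price = 1.2055

Derivation:
d1 = (ln(S/K) + (r - q + 0.5*sigma^2) * T) / (sigma * sqrt(T)) = -0.44043257
d2 = d1 - sigma * sqrt(T) = -0.70913315
exp(-rT) = 0.99700450; exp(-qT) = 0.98019867
C = S_0 * exp(-qT) * N(d1) - K * exp(-rT) * N(d2)
N(d1) = 0.32981192; N(d2) = 0.23912093
C = 24.2300 * 0.98019867 * 0.32981192 - 27.8000 * 0.99700450 * 0.23912093 = 1.2055


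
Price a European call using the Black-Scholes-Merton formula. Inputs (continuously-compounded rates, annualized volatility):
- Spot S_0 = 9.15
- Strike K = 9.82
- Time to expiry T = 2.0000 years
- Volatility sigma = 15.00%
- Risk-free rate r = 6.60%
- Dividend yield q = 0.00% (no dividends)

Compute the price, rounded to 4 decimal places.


Answer: Price = 1.0531

Derivation:
d1 = (ln(S/K) + (r - q + 0.5*sigma^2) * T) / (sigma * sqrt(T)) = 0.39519141
d2 = d1 - sigma * sqrt(T) = 0.18305937
exp(-rT) = 0.87634100; exp(-qT) = 1.00000000
C = S_0 * exp(-qT) * N(d1) - K * exp(-rT) * N(d2)
N(d1) = 0.65364918; N(d2) = 0.57262428
C = 9.1500 * 1.00000000 * 0.65364918 - 9.8200 * 0.87634100 * 0.57262428 = 1.0531
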